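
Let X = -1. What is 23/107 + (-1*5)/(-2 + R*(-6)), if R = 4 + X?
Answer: 199/428 ≈ 0.46495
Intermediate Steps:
R = 3 (R = 4 - 1 = 3)
23/107 + (-1*5)/(-2 + R*(-6)) = 23/107 + (-1*5)/(-2 + 3*(-6)) = 23*(1/107) - 5/(-2 - 18) = 23/107 - 5/(-20) = 23/107 - 5*(-1/20) = 23/107 + ¼ = 199/428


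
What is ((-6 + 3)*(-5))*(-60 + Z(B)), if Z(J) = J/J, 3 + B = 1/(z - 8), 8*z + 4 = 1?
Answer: -885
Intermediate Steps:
z = -3/8 (z = -½ + (⅛)*1 = -½ + ⅛ = -3/8 ≈ -0.37500)
B = -209/67 (B = -3 + 1/(-3/8 - 8) = -3 + 1/(-67/8) = -3 - 8/67 = -209/67 ≈ -3.1194)
Z(J) = 1
((-6 + 3)*(-5))*(-60 + Z(B)) = ((-6 + 3)*(-5))*(-60 + 1) = -3*(-5)*(-59) = 15*(-59) = -885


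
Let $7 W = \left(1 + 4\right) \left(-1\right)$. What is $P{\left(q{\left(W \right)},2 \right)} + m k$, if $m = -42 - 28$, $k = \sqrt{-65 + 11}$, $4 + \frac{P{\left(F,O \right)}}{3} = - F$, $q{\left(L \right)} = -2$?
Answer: $-6 - 210 i \sqrt{6} \approx -6.0 - 514.39 i$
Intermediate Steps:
$W = - \frac{5}{7}$ ($W = \frac{\left(1 + 4\right) \left(-1\right)}{7} = \frac{5 \left(-1\right)}{7} = \frac{1}{7} \left(-5\right) = - \frac{5}{7} \approx -0.71429$)
$P{\left(F,O \right)} = -12 - 3 F$ ($P{\left(F,O \right)} = -12 + 3 \left(- F\right) = -12 - 3 F$)
$k = 3 i \sqrt{6}$ ($k = \sqrt{-54} = 3 i \sqrt{6} \approx 7.3485 i$)
$m = -70$ ($m = -42 - 28 = -70$)
$P{\left(q{\left(W \right)},2 \right)} + m k = \left(-12 - -6\right) - 70 \cdot 3 i \sqrt{6} = \left(-12 + 6\right) - 210 i \sqrt{6} = -6 - 210 i \sqrt{6}$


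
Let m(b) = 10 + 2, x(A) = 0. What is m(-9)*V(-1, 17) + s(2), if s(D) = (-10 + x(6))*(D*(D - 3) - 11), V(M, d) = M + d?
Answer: 322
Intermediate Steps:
m(b) = 12
s(D) = 110 - 10*D*(-3 + D) (s(D) = (-10 + 0)*(D*(D - 3) - 11) = -10*(D*(-3 + D) - 11) = -10*(-11 + D*(-3 + D)) = 110 - 10*D*(-3 + D))
m(-9)*V(-1, 17) + s(2) = 12*(-1 + 17) + (110 - 10*2² + 30*2) = 12*16 + (110 - 10*4 + 60) = 192 + (110 - 40 + 60) = 192 + 130 = 322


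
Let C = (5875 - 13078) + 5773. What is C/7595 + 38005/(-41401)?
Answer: -69570281/62888119 ≈ -1.1063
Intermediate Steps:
C = -1430 (C = -7203 + 5773 = -1430)
C/7595 + 38005/(-41401) = -1430/7595 + 38005/(-41401) = -1430*1/7595 + 38005*(-1/41401) = -286/1519 - 38005/41401 = -69570281/62888119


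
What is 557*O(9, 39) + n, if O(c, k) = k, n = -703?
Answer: 21020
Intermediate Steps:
557*O(9, 39) + n = 557*39 - 703 = 21723 - 703 = 21020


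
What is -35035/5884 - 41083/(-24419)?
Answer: -613787293/143681396 ≈ -4.2719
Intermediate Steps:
-35035/5884 - 41083/(-24419) = -35035*1/5884 - 41083*(-1/24419) = -35035/5884 + 41083/24419 = -613787293/143681396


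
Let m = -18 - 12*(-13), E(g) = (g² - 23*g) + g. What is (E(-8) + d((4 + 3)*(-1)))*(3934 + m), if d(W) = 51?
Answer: 1184952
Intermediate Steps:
E(g) = g² - 22*g
m = 138 (m = -18 + 156 = 138)
(E(-8) + d((4 + 3)*(-1)))*(3934 + m) = (-8*(-22 - 8) + 51)*(3934 + 138) = (-8*(-30) + 51)*4072 = (240 + 51)*4072 = 291*4072 = 1184952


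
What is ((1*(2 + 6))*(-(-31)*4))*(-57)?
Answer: -56544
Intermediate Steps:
((1*(2 + 6))*(-(-31)*4))*(-57) = ((1*8)*(-1*(-124)))*(-57) = (8*124)*(-57) = 992*(-57) = -56544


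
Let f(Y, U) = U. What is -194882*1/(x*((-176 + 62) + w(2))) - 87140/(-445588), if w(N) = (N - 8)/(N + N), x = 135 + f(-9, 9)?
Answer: 1003254467/84216132 ≈ 11.913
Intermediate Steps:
x = 144 (x = 135 + 9 = 144)
w(N) = (-8 + N)/(2*N) (w(N) = (-8 + N)/((2*N)) = (-8 + N)*(1/(2*N)) = (-8 + N)/(2*N))
-194882*1/(x*((-176 + 62) + w(2))) - 87140/(-445588) = -194882*1/(144*((-176 + 62) + (½)*(-8 + 2)/2)) - 87140/(-445588) = -194882*1/(144*(-114 + (½)*(½)*(-6))) - 87140*(-1/445588) = -194882*1/(144*(-114 - 3/2)) + 21785/111397 = -194882/((-231/2*144)) + 21785/111397 = -194882/(-16632) + 21785/111397 = -194882*(-1/16632) + 21785/111397 = 97441/8316 + 21785/111397 = 1003254467/84216132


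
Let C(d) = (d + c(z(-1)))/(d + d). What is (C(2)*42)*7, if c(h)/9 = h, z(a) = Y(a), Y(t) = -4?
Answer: -2499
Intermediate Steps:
z(a) = -4
c(h) = 9*h
C(d) = (-36 + d)/(2*d) (C(d) = (d + 9*(-4))/(d + d) = (d - 36)/((2*d)) = (-36 + d)*(1/(2*d)) = (-36 + d)/(2*d))
(C(2)*42)*7 = (((1/2)*(-36 + 2)/2)*42)*7 = (((1/2)*(1/2)*(-34))*42)*7 = -17/2*42*7 = -357*7 = -2499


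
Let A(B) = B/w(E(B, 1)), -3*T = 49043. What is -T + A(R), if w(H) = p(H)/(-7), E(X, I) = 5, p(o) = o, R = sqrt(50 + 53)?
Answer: 49043/3 - 7*sqrt(103)/5 ≈ 16333.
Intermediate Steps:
R = sqrt(103) ≈ 10.149
T = -49043/3 (T = -1/3*49043 = -49043/3 ≈ -16348.)
w(H) = -H/7 (w(H) = H/(-7) = H*(-1/7) = -H/7)
A(B) = -7*B/5 (A(B) = B/((-1/7*5)) = B/(-5/7) = B*(-7/5) = -7*B/5)
-T + A(R) = -1*(-49043/3) - 7*sqrt(103)/5 = 49043/3 - 7*sqrt(103)/5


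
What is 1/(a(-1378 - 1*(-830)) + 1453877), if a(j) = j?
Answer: 1/1453329 ≈ 6.8808e-7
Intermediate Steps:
1/(a(-1378 - 1*(-830)) + 1453877) = 1/((-1378 - 1*(-830)) + 1453877) = 1/((-1378 + 830) + 1453877) = 1/(-548 + 1453877) = 1/1453329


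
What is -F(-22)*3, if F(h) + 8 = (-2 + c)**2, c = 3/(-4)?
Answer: 21/16 ≈ 1.3125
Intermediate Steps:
c = -3/4 (c = 3*(-1/4) = -3/4 ≈ -0.75000)
F(h) = -7/16 (F(h) = -8 + (-2 - 3/4)**2 = -8 + (-11/4)**2 = -8 + 121/16 = -7/16)
-F(-22)*3 = -(-7)*3/16 = -1*(-21/16) = 21/16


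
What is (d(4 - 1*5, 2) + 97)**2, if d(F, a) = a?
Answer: 9801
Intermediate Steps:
(d(4 - 1*5, 2) + 97)**2 = (2 + 97)**2 = 99**2 = 9801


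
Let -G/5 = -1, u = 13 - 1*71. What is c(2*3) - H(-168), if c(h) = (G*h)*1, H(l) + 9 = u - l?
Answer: -71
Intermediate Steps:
u = -58 (u = 13 - 71 = -58)
G = 5 (G = -5*(-1) = 5)
H(l) = -67 - l (H(l) = -9 + (-58 - l) = -67 - l)
c(h) = 5*h (c(h) = (5*h)*1 = 5*h)
c(2*3) - H(-168) = 5*(2*3) - (-67 - 1*(-168)) = 5*6 - (-67 + 168) = 30 - 1*101 = 30 - 101 = -71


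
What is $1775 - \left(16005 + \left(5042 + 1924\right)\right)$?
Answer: $-21196$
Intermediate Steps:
$1775 - \left(16005 + \left(5042 + 1924\right)\right) = 1775 - \left(16005 + 6966\right) = 1775 - 22971 = -21196$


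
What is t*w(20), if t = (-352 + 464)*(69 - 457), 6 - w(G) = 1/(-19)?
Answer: -4997440/19 ≈ -2.6302e+5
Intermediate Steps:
w(G) = 115/19 (w(G) = 6 - 1/(-19) = 6 - 1*(-1/19) = 6 + 1/19 = 115/19)
t = -43456 (t = 112*(-388) = -43456)
t*w(20) = -43456*115/19 = -4997440/19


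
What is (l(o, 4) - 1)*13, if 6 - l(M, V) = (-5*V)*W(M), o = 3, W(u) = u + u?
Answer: 1625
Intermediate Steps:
W(u) = 2*u
l(M, V) = 6 + 10*M*V (l(M, V) = 6 - (-5*V)*2*M = 6 - (-10)*M*V = 6 + 10*M*V)
(l(o, 4) - 1)*13 = ((6 + 10*3*4) - 1)*13 = ((6 + 120) - 1)*13 = (126 - 1)*13 = 125*13 = 1625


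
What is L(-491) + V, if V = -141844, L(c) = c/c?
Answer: -141843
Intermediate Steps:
L(c) = 1
L(-491) + V = 1 - 141844 = -141843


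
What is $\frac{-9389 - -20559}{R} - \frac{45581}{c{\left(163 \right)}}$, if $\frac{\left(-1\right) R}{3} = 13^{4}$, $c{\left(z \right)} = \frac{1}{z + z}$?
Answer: $- \frac{1273198495468}{85683} \approx -1.4859 \cdot 10^{7}$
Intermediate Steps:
$c{\left(z \right)} = \frac{1}{2 z}$
$R = -85683$ ($R = - 3 \cdot 13^{4} = \left(-3\right) 28561 = -85683$)
$\frac{-9389 - -20559}{R} - \frac{45581}{c{\left(163 \right)}} = \frac{-9389 - -20559}{-85683} - \frac{45581}{\frac{1}{2} \cdot \frac{1}{163}} = \left(-9389 + 20559\right) \left(- \frac{1}{85683}\right) - \frac{45581}{\frac{1}{2} \cdot \frac{1}{163}} = 11170 \left(- \frac{1}{85683}\right) - 45581 \frac{1}{\frac{1}{326}} = - \frac{11170}{85683} - 14859406 = - \frac{1273198495468}{85683}$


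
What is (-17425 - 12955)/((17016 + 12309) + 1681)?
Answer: -15190/15503 ≈ -0.97981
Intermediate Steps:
(-17425 - 12955)/((17016 + 12309) + 1681) = -30380/(29325 + 1681) = -30380/31006 = -30380*1/31006 = -15190/15503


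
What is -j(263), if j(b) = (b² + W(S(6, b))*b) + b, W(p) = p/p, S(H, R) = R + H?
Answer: -69695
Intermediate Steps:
S(H, R) = H + R
W(p) = 1
j(b) = b² + 2*b (j(b) = (b² + 1*b) + b = (b² + b) + b = (b + b²) + b = b² + 2*b)
-j(263) = -263*(2 + 263) = -263*265 = -1*69695 = -69695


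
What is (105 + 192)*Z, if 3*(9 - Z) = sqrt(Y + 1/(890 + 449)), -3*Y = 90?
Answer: 2673 - 99*I*sqrt(53786291)/1339 ≈ 2673.0 - 542.24*I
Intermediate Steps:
Y = -30 (Y = -1/3*90 = -30)
Z = 9 - I*sqrt(53786291)/4017 (Z = 9 - sqrt(-30 + 1/(890 + 449))/3 = 9 - sqrt(-30 + 1/1339)/3 = 9 - I*sqrt(53786291)/4017 ≈ 9.0 - 1.8257*I)
(105 + 192)*Z = (105 + 192)*(9 - I*sqrt(53786291)/4017) = 297*(9 - I*sqrt(53786291)/4017) = 2673 - 99*I*sqrt(53786291)/1339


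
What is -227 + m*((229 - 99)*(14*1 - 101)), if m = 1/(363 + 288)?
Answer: -53029/217 ≈ -244.37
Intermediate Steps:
m = 1/651 ≈ 0.0015361
-227 + m*((229 - 99)*(14*1 - 101)) = -227 + ((229 - 99)*(14*1 - 101))/651 = -227 + (130*(14 - 101))/651 = -227 + (130*(-87))/651 = -227 + (1/651)*(-11310) = -227 - 3770/217 = -53029/217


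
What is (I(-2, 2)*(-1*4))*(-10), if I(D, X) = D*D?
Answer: 160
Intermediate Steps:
I(D, X) = D²
(I(-2, 2)*(-1*4))*(-10) = ((-2)²*(-1*4))*(-10) = (4*(-4))*(-10) = -16*(-10) = 160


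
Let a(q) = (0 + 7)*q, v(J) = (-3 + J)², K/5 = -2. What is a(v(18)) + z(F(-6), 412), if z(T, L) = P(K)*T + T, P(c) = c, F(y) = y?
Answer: 1629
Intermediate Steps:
K = -10 (K = 5*(-2) = -10)
a(q) = 7*q
z(T, L) = -9*T (z(T, L) = -10*T + T = -9*T)
a(v(18)) + z(F(-6), 412) = 7*(-3 + 18)² - 9*(-6) = 7*15² + 54 = 7*225 + 54 = 1575 + 54 = 1629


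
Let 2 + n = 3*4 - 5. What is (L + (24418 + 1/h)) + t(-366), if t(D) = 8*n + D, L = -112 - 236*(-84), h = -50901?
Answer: 2229667403/50901 ≈ 43804.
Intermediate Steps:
n = 5 (n = -2 + (3*4 - 5) = -2 + (12 - 5) = -2 + 7 = 5)
L = 19712 (L = -112 + 19824 = 19712)
t(D) = 40 + D (t(D) = 8*5 + D = 40 + D)
(L + (24418 + 1/h)) + t(-366) = (19712 + (24418 + 1/(-50901))) + (40 - 366) = (19712 + (24418 - 1/50901)) - 326 = (19712 + 1242900617/50901) - 326 = 2246261129/50901 - 326 = 2229667403/50901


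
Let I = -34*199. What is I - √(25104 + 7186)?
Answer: -6766 - √32290 ≈ -6945.7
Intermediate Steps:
I = -6766
I - √(25104 + 7186) = -6766 - √(25104 + 7186) = -6766 - √32290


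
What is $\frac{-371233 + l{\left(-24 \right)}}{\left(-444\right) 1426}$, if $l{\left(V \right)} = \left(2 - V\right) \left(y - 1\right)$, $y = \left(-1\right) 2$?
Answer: $\frac{371311}{633144} \approx 0.58646$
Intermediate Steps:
$y = -2$
$l{\left(V \right)} = -6 + 3 V$ ($l{\left(V \right)} = \left(2 - V\right) \left(-2 - 1\right) = \left(2 - V\right) \left(-3\right) = -6 + 3 V$)
$\frac{-371233 + l{\left(-24 \right)}}{\left(-444\right) 1426} = \frac{-371233 + \left(-6 + 3 \left(-24\right)\right)}{\left(-444\right) 1426} = \frac{-371233 - 78}{-633144} = \left(-371233 - 78\right) \left(- \frac{1}{633144}\right) = \left(-371311\right) \left(- \frac{1}{633144}\right) = \frac{371311}{633144}$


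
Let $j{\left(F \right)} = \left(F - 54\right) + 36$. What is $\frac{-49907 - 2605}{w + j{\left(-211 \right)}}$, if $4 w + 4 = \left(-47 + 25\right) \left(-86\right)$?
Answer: $- \frac{17504}{81} \approx -216.1$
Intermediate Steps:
$j{\left(F \right)} = -18 + F$ ($j{\left(F \right)} = \left(-54 + F\right) + 36 = -18 + F$)
$w = 472$ ($w = -1 + \frac{\left(-47 + 25\right) \left(-86\right)}{4} = -1 + \frac{\left(-22\right) \left(-86\right)}{4} = -1 + \frac{1}{4} \cdot 1892 = -1 + 473 = 472$)
$\frac{-49907 - 2605}{w + j{\left(-211 \right)}} = \frac{-49907 - 2605}{472 - 229} = - \frac{52512}{472 - 229} = - \frac{52512}{243} = \left(-52512\right) \frac{1}{243} = - \frac{17504}{81}$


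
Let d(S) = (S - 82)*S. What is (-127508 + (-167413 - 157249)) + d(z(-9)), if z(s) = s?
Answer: -451351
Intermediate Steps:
d(S) = S*(-82 + S) (d(S) = (-82 + S)*S = S*(-82 + S))
(-127508 + (-167413 - 157249)) + d(z(-9)) = (-127508 + (-167413 - 157249)) - 9*(-82 - 9) = (-127508 - 324662) - 9*(-91) = -452170 + 819 = -451351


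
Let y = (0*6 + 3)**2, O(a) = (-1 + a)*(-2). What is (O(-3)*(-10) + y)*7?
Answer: -497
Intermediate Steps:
O(a) = 2 - 2*a
y = 9 (y = (0 + 3)**2 = 3**2 = 9)
(O(-3)*(-10) + y)*7 = ((2 - 2*(-3))*(-10) + 9)*7 = ((2 + 6)*(-10) + 9)*7 = (8*(-10) + 9)*7 = (-80 + 9)*7 = -71*7 = -497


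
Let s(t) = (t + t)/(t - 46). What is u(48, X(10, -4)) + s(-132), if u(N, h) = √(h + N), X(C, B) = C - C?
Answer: 132/89 + 4*√3 ≈ 8.4113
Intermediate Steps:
X(C, B) = 0
u(N, h) = √(N + h)
s(t) = 2*t/(-46 + t) (s(t) = (2*t)/(-46 + t) = 2*t/(-46 + t))
u(48, X(10, -4)) + s(-132) = √(48 + 0) + 2*(-132)/(-46 - 132) = √48 + 2*(-132)/(-178) = 4*√3 + 2*(-132)*(-1/178) = 4*√3 + 132/89 = 132/89 + 4*√3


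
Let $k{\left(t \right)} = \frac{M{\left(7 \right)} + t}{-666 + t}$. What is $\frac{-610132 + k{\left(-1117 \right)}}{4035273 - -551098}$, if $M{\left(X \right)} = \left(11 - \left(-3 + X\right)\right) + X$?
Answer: $- \frac{1087864253}{8177499493} \approx -0.13303$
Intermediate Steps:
$M{\left(X \right)} = 14$ ($M{\left(X \right)} = \left(14 - X\right) + X = 14$)
$k{\left(t \right)} = \frac{14 + t}{-666 + t}$
$\frac{-610132 + k{\left(-1117 \right)}}{4035273 - -551098} = \frac{-610132 + \frac{14 - 1117}{-666 - 1117}}{4035273 - -551098} = \frac{-610132 + \frac{1}{-1783} \left(-1103\right)}{4035273 + \left(551980 - 882\right)} = \frac{-610132 - - \frac{1103}{1783}}{4035273 + 551098} = \frac{-610132 + \frac{1103}{1783}}{4586371} = \left(- \frac{1087864253}{1783}\right) \frac{1}{4586371} = - \frac{1087864253}{8177499493}$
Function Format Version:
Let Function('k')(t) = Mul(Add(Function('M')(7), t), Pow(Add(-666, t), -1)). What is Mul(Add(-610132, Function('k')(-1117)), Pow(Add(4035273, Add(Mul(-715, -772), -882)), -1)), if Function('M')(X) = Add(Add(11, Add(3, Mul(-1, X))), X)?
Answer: Rational(-1087864253, 8177499493) ≈ -0.13303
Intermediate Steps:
Function('M')(X) = 14 (Function('M')(X) = Add(Add(14, Mul(-1, X)), X) = 14)
Function('k')(t) = Mul(Pow(Add(-666, t), -1), Add(14, t)) (Function('k')(t) = Mul(Add(14, t), Pow(Add(-666, t), -1)) = Mul(Pow(Add(-666, t), -1), Add(14, t)))
Mul(Add(-610132, Function('k')(-1117)), Pow(Add(4035273, Add(Mul(-715, -772), -882)), -1)) = Mul(Add(-610132, Mul(Pow(Add(-666, -1117), -1), Add(14, -1117))), Pow(Add(4035273, Add(Mul(-715, -772), -882)), -1)) = Mul(Add(-610132, Mul(Pow(-1783, -1), -1103)), Pow(Add(4035273, Add(551980, -882)), -1)) = Mul(Add(-610132, Mul(Rational(-1, 1783), -1103)), Pow(Add(4035273, 551098), -1)) = Mul(Add(-610132, Rational(1103, 1783)), Pow(4586371, -1)) = Mul(Rational(-1087864253, 1783), Rational(1, 4586371)) = Rational(-1087864253, 8177499493)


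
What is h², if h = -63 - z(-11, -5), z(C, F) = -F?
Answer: 4624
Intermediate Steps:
h = -68 (h = -63 - (-1)*(-5) = -63 - 1*5 = -63 - 5 = -68)
h² = (-68)² = 4624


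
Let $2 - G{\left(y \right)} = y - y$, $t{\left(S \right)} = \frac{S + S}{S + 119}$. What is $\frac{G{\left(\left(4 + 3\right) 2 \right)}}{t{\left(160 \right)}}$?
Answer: $\frac{279}{160} \approx 1.7437$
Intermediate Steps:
$t{\left(S \right)} = \frac{2 S}{119 + S}$
$G{\left(y \right)} = 2$ ($G{\left(y \right)} = 2 - \left(y - y\right) = 2 - 0 = 2 + 0 = 2$)
$\frac{G{\left(\left(4 + 3\right) 2 \right)}}{t{\left(160 \right)}} = \frac{2}{2 \cdot 160 \frac{1}{119 + 160}} = \frac{2}{2 \cdot 160 \cdot \frac{1}{279}} = \frac{2}{\frac{320}{279}} = 2 \cdot \frac{279}{320} = \frac{279}{160}$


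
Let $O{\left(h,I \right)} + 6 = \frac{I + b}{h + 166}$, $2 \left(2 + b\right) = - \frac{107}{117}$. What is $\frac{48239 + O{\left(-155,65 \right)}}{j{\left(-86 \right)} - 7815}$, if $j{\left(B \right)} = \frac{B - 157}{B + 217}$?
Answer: $- \frac{16265795387}{2635796592} \approx -6.1711$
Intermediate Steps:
$b = - \frac{575}{234}$ ($b = -2 + \frac{\left(-107\right) \frac{1}{117}}{2} = -2 + \frac{1}{2} \left(- \frac{107}{117}\right) = -2 - \frac{107}{234} = - \frac{575}{234} \approx -2.4573$)
$O{\left(h,I \right)} = -6 + \frac{- \frac{575}{234} + I}{166 + h}$ ($O{\left(h,I \right)} = -6 + \frac{I - \frac{575}{234}}{h + 166} = -6 + \frac{- \frac{575}{234} + I}{166 + h}$)
$j{\left(B \right)} = \frac{-157 + B}{217 + B}$
$\frac{48239 + O{\left(-155,65 \right)}}{j{\left(-86 \right)} - 7815} = \frac{48239 + \frac{- \frac{233639}{234} + 65 - -930}{166 - 155}}{\frac{-157 - 86}{217 - 86} - 7815} = \frac{48239 + \frac{- \frac{233639}{234} + 65 + 930}{11}}{\frac{1}{131} \left(-243\right) - 7815} = \frac{48239 + \frac{1}{11} \left(- \frac{809}{234}\right)}{\frac{1}{131} \left(-243\right) - 7815} = \frac{48239 - \frac{809}{2574}}{- \frac{243}{131} - 7815} = \frac{124166377}{2574 \left(- \frac{1024008}{131}\right)} = \frac{124166377}{2574} \left(- \frac{131}{1024008}\right) = - \frac{16265795387}{2635796592}$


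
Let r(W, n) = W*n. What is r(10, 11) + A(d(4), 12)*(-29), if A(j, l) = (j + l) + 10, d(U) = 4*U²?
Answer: -2384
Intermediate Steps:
A(j, l) = 10 + j + l
r(10, 11) + A(d(4), 12)*(-29) = 10*11 + (10 + 4*4² + 12)*(-29) = 110 + (10 + 4*16 + 12)*(-29) = 110 + (10 + 64 + 12)*(-29) = 110 + 86*(-29) = 110 - 2494 = -2384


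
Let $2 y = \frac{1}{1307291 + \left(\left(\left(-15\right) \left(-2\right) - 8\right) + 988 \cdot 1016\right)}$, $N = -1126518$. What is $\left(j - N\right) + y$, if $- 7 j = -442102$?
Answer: $\frac{38492774126183}{32355694} \approx 1.1897 \cdot 10^{6}$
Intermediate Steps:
$j = \frac{442102}{7}$ ($j = \left(- \frac{1}{7}\right) \left(-442102\right) = \frac{442102}{7} \approx 63157.0$)
$y = \frac{1}{4622242}$ ($y = \frac{1}{2 \left(1307291 + \left(\left(\left(-15\right) \left(-2\right) - 8\right) + 988 \cdot 1016\right)\right)} = \frac{1}{2 \left(1307291 + \left(\left(30 - 8\right) + 1003808\right)\right)} = \frac{1}{2 \left(1307291 + \left(22 + 1003808\right)\right)} = \frac{1}{2 \left(1307291 + 1003830\right)} = \frac{1}{2 \cdot 2311121} = \frac{1}{2} \cdot \frac{1}{2311121} = \frac{1}{4622242} \approx 2.1635 \cdot 10^{-7}$)
$\left(j - N\right) + y = \left(\frac{442102}{7} - -1126518\right) + \frac{1}{4622242} = \left(\frac{442102}{7} + 1126518\right) + \frac{1}{4622242} = \frac{8327728}{7} + \frac{1}{4622242} = \frac{38492774126183}{32355694}$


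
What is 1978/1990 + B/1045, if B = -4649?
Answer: -143690/41591 ≈ -3.4548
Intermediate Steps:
1978/1990 + B/1045 = 1978/1990 - 4649/1045 = 1978*(1/1990) - 4649*1/1045 = 989/995 - 4649/1045 = -143690/41591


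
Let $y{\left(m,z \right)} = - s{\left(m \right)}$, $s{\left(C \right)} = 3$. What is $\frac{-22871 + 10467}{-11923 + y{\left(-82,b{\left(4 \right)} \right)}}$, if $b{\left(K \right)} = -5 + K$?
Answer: $\frac{6202}{5963} \approx 1.0401$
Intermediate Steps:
$y{\left(m,z \right)} = -3$ ($y{\left(m,z \right)} = \left(-1\right) 3 = -3$)
$\frac{-22871 + 10467}{-11923 + y{\left(-82,b{\left(4 \right)} \right)}} = \frac{-22871 + 10467}{-11923 - 3} = - \frac{12404}{-11926} = \left(-12404\right) \left(- \frac{1}{11926}\right) = \frac{6202}{5963}$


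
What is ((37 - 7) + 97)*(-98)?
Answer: -12446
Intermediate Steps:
((37 - 7) + 97)*(-98) = (30 + 97)*(-98) = 127*(-98) = -12446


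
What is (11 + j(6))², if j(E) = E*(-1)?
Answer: 25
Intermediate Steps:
j(E) = -E
(11 + j(6))² = (11 - 1*6)² = (11 - 6)² = 5² = 25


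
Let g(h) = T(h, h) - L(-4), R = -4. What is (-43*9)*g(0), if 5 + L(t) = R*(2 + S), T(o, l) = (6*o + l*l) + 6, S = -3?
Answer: -2709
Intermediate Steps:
T(o, l) = 6 + l² + 6*o (T(o, l) = (6*o + l²) + 6 = (l² + 6*o) + 6 = 6 + l² + 6*o)
L(t) = -1 (L(t) = -5 - 4*(2 - 3) = -5 - 4*(-1) = -5 + 4 = -1)
g(h) = 7 + h² + 6*h (g(h) = (6 + h² + 6*h) - 1*(-1) = (6 + h² + 6*h) + 1 = 7 + h² + 6*h)
(-43*9)*g(0) = (-43*9)*(7 + 0² + 6*0) = -387*(7 + 0 + 0) = -387*7 = -2709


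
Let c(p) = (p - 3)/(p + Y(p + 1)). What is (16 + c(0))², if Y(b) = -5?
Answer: 6889/25 ≈ 275.56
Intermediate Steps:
c(p) = (-3 + p)/(-5 + p) (c(p) = (p - 3)/(p - 5) = (-3 + p)/(-5 + p))
(16 + c(0))² = (16 + (-3 + 0)/(-5 + 0))² = (16 - 3/(-5))² = (16 - ⅕*(-3))² = (16 + ⅗)² = (83/5)² = 6889/25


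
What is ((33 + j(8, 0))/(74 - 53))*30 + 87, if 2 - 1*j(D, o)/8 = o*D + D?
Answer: 459/7 ≈ 65.571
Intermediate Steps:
j(D, o) = 16 - 8*D - 8*D*o (j(D, o) = 16 - 8*(o*D + D) = 16 - 8*(D*o + D) = 16 - 8*(D + D*o) = 16 + (-8*D - 8*D*o) = 16 - 8*D - 8*D*o)
((33 + j(8, 0))/(74 - 53))*30 + 87 = ((33 + (16 - 8*8 - 8*8*0))/(74 - 53))*30 + 87 = ((33 + (16 - 64 + 0))/21)*30 + 87 = ((33 - 48)*(1/21))*30 + 87 = -15*1/21*30 + 87 = -5/7*30 + 87 = -150/7 + 87 = 459/7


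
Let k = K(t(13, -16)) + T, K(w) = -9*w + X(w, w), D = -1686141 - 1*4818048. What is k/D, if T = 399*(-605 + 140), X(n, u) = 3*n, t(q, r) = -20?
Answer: 1315/46129 ≈ 0.028507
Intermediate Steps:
D = -6504189 (D = -1686141 - 4818048 = -6504189)
K(w) = -6*w (K(w) = -9*w + 3*w = -6*w)
T = -185535 (T = 399*(-465) = -185535)
k = -185415 (k = -6*(-20) - 185535 = 120 - 185535 = -185415)
k/D = -185415/(-6504189) = -185415*(-1/6504189) = 1315/46129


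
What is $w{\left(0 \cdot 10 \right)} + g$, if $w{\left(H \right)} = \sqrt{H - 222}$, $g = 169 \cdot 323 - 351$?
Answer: $54236 + i \sqrt{222} \approx 54236.0 + 14.9 i$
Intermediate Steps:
$g = 54236$ ($g = 54587 - 351 = 54236$)
$w{\left(H \right)} = \sqrt{-222 + H}$
$w{\left(0 \cdot 10 \right)} + g = \sqrt{-222 + 0 \cdot 10} + 54236 = \sqrt{-222 + 0} + 54236 = \sqrt{-222} + 54236 = i \sqrt{222} + 54236 = 54236 + i \sqrt{222}$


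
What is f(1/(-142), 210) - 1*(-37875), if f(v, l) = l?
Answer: 38085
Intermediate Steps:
f(1/(-142), 210) - 1*(-37875) = 210 - 1*(-37875) = 210 + 37875 = 38085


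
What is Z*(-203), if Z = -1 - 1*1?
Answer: 406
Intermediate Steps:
Z = -2 (Z = -1 - 1 = -2)
Z*(-203) = -2*(-203) = 406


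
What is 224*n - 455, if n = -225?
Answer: -50855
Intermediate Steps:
224*n - 455 = 224*(-225) - 455 = -50400 - 455 = -50855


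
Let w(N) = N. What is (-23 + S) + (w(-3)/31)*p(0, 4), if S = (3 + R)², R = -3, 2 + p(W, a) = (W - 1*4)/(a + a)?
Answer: -1411/62 ≈ -22.758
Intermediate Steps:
p(W, a) = -2 + (-4 + W)/(2*a) (p(W, a) = -2 + (W - 1*4)/(a + a) = -2 + (W - 4)/((2*a)) = -2 + (-4 + W)*(1/(2*a)) = -2 + (-4 + W)/(2*a))
S = 0 (S = (3 - 3)² = 0² = 0)
(-23 + S) + (w(-3)/31)*p(0, 4) = (-23 + 0) + (-3/31)*((½)*(-4 + 0 - 4*4)/4) = -23 + (-3*1/31)*((½)*(¼)*(-4 + 0 - 16)) = -23 - 3*(-20)/(62*4) = -23 - 3/31*(-5/2) = -23 + 15/62 = -1411/62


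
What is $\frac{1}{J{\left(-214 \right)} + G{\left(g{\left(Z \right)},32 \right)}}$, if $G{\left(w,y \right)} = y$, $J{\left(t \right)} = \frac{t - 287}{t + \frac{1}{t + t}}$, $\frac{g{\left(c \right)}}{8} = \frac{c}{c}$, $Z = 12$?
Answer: $\frac{30531}{1048468} \approx 0.02912$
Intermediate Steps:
$g{\left(c \right)} = 8$ ($g{\left(c \right)} = 8 \frac{c}{c} = 8 \cdot 1 = 8$)
$J{\left(t \right)} = \frac{-287 + t}{t + \frac{1}{2 t}}$
$\frac{1}{J{\left(-214 \right)} + G{\left(g{\left(Z \right)},32 \right)}} = \frac{1}{2 \left(-214\right) \frac{1}{1 + 2 \left(-214\right)^{2}} \left(-287 - 214\right) + 32} = \frac{1}{2 \left(-214\right) \frac{1}{1 + 2 \cdot 45796} \left(-501\right) + 32} = \frac{1}{2 \left(-214\right) \frac{1}{1 + 91592} \left(-501\right) + 32} = \frac{1}{2 \left(-214\right) \frac{1}{91593} \left(-501\right) + 32} = \frac{1}{\frac{71476}{30531} + 32} = \frac{1}{\frac{1048468}{30531}} = \frac{30531}{1048468}$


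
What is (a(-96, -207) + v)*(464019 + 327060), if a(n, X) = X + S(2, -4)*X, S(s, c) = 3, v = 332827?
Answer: 262637436921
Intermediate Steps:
a(n, X) = 4*X (a(n, X) = X + 3*X = 4*X)
(a(-96, -207) + v)*(464019 + 327060) = (4*(-207) + 332827)*(464019 + 327060) = (-828 + 332827)*791079 = 331999*791079 = 262637436921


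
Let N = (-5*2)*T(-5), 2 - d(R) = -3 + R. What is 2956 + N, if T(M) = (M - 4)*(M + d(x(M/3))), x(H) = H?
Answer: 3106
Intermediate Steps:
d(R) = 5 - R (d(R) = 2 - (-3 + R) = 2 + (3 - R) = 5 - R)
T(M) = (-4 + M)*(5 + 2*M/3) (T(M) = (M - 4)*(M + (5 - M/3)) = (-4 + M)*(M + (5 - M/3)) = (-4 + M)*(5 + 2*M/3))
N = 150 (N = (-5*2)*(-20 + (⅔)*(-5)² + (7/3)*(-5)) = -10*(-20 + (⅔)*25 - 35/3) = -10*(-20 + 50/3 - 35/3) = -10*(-15) = 150)
2956 + N = 2956 + 150 = 3106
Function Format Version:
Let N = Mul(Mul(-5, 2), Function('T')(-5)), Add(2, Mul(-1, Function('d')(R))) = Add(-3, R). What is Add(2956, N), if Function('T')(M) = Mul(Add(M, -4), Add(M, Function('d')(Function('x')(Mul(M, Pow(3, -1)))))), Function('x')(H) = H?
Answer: 3106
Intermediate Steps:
Function('d')(R) = Add(5, Mul(-1, R)) (Function('d')(R) = Add(2, Mul(-1, Add(-3, R))) = Add(2, Add(3, Mul(-1, R))) = Add(5, Mul(-1, R)))
Function('T')(M) = Mul(Add(-4, M), Add(5, Mul(Rational(2, 3), M))) (Function('T')(M) = Mul(Add(M, -4), Add(M, Add(5, Mul(-1, Mul(M, Pow(3, -1)))))) = Mul(Add(-4, M), Add(M, Add(5, Mul(-1, Mul(M, Rational(1, 3)))))) = Mul(Add(-4, M), Add(M, Add(5, Mul(-1, Mul(Rational(1, 3), M))))) = Mul(Add(-4, M), Add(M, Add(5, Mul(Rational(-1, 3), M)))) = Mul(Add(-4, M), Add(5, Mul(Rational(2, 3), M))))
N = 150 (N = Mul(Mul(-5, 2), Add(-20, Mul(Rational(2, 3), Pow(-5, 2)), Mul(Rational(7, 3), -5))) = Mul(-10, Add(-20, Mul(Rational(2, 3), 25), Rational(-35, 3))) = Mul(-10, Add(-20, Rational(50, 3), Rational(-35, 3))) = Mul(-10, -15) = 150)
Add(2956, N) = Add(2956, 150) = 3106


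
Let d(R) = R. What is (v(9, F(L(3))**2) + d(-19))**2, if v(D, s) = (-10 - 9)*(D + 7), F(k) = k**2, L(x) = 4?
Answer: 104329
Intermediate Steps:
v(D, s) = -133 - 19*D (v(D, s) = -19*(7 + D) = -133 - 19*D)
(v(9, F(L(3))**2) + d(-19))**2 = ((-133 - 19*9) - 19)**2 = ((-133 - 171) - 19)**2 = (-304 - 19)**2 = (-323)**2 = 104329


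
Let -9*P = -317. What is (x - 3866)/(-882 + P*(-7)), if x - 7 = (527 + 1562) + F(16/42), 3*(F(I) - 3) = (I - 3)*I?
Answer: 2338181/1493079 ≈ 1.5660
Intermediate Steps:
P = 317/9 (P = -⅑*(-317) = 317/9 ≈ 35.222)
F(I) = 3 + I*(-3 + I)/3 (F(I) = 3 + ((I - 3)*I)/3 = 3 + ((-3 + I)*I)/3 = 3 + (I*(-3 + I))/3 = 3 + I*(-3 + I)/3)
x = 2776537/1323 (x = 7 + ((527 + 1562) + (3 - 16/42 + (16/42)²/3)) = 7 + (2089 + (3 - 16/42 + (16*(1/42))²/3)) = 7 + (2089 + (3 - 1*8/21 + (8/21)²/3)) = 7 + (2089 + (3 - 8/21 + (⅓)*(64/441))) = 7 + (2089 + (3 - 8/21 + 64/1323)) = 7 + (2089 + 3529/1323) = 7 + 2767276/1323 = 2776537/1323 ≈ 2098.7)
(x - 3866)/(-882 + P*(-7)) = (2776537/1323 - 3866)/(-882 + (317/9)*(-7)) = -2338181/(1323*(-882 - 2219/9)) = -2338181/(1323*(-10157/9)) = -2338181/1323*(-9/10157) = 2338181/1493079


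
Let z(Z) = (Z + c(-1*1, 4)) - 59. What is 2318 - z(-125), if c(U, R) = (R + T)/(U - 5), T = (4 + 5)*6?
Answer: 7535/3 ≈ 2511.7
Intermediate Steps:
T = 54 (T = 9*6 = 54)
c(U, R) = (54 + R)/(-5 + U) (c(U, R) = (R + 54)/(U - 5) = (54 + R)/(-5 + U))
z(Z) = -206/3 + Z (z(Z) = (Z + (54 + 4)/(-5 - 1*1)) - 59 = (Z + 58/(-5 - 1)) - 59 = (Z + 58/(-6)) - 59 = (Z - ⅙*58) - 59 = (Z - 29/3) - 59 = (-29/3 + Z) - 59 = -206/3 + Z)
2318 - z(-125) = 2318 - (-206/3 - 125) = 2318 - 1*(-581/3) = 2318 + 581/3 = 7535/3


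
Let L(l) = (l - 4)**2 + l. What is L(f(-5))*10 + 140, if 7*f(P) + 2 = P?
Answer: 380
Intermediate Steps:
f(P) = -2/7 + P/7
L(l) = l + (-4 + l)**2 (L(l) = (-4 + l)**2 + l = l + (-4 + l)**2)
L(f(-5))*10 + 140 = ((-2/7 + (1/7)*(-5)) + (-4 + (-2/7 + (1/7)*(-5)))**2)*10 + 140 = ((-2/7 - 5/7) + (-4 + (-2/7 - 5/7))**2)*10 + 140 = (-1 + (-4 - 1)**2)*10 + 140 = (-1 + (-5)**2)*10 + 140 = (-1 + 25)*10 + 140 = 24*10 + 140 = 240 + 140 = 380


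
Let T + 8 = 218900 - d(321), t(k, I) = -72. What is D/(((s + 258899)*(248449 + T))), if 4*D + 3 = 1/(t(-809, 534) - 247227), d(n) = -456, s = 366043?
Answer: -370949/144593743334034852 ≈ -2.5655e-12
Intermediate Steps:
T = 219348 (T = -8 + (218900 - 1*(-456)) = -8 + (218900 + 456) = -8 + 219356 = 219348)
D = -370949/494598 (D = -¾ + 1/(4*(-72 - 247227)) = -¾ + (¼)/(-247299) = -¾ + (¼)*(-1/247299) = -¾ - 1/989196 = -370949/494598 ≈ -0.75000)
D/(((s + 258899)*(248449 + T))) = -370949*1/((248449 + 219348)*(366043 + 258899))/494598 = -370949/(494598*(624942*467797)) = -370949/494598/292345992774 = -370949/494598*1/292345992774 = -370949/144593743334034852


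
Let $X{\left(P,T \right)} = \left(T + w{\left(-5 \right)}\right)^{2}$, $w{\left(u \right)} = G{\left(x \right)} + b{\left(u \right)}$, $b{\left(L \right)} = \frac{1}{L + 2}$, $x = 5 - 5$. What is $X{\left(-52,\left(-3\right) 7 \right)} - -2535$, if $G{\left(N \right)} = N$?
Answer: $\frac{26911}{9} \approx 2990.1$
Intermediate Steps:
$x = 0$
$b{\left(L \right)} = \frac{1}{2 + L}$
$w{\left(u \right)} = \frac{1}{2 + u}$ ($w{\left(u \right)} = 0 + \frac{1}{2 + u} = \frac{1}{2 + u}$)
$X{\left(P,T \right)} = \left(- \frac{1}{3} + T\right)^{2}$ ($X{\left(P,T \right)} = \left(T + \frac{1}{2 - 5}\right)^{2} = \left(T + \frac{1}{-3}\right)^{2} = \left(T - \frac{1}{3}\right)^{2} = \left(- \frac{1}{3} + T\right)^{2}$)
$X{\left(-52,\left(-3\right) 7 \right)} - -2535 = \frac{\left(-1 + 3 \left(\left(-3\right) 7\right)\right)^{2}}{9} - -2535 = \frac{\left(-1 + 3 \left(-21\right)\right)^{2}}{9} + 2535 = \frac{\left(-1 - 63\right)^{2}}{9} + 2535 = \frac{\left(-64\right)^{2}}{9} + 2535 = \frac{1}{9} \cdot 4096 + 2535 = \frac{4096}{9} + 2535 = \frac{26911}{9}$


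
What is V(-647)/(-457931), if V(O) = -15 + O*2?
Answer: 1309/457931 ≈ 0.0028585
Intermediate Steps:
V(O) = -15 + 2*O
V(-647)/(-457931) = (-15 + 2*(-647))/(-457931) = (-15 - 1294)*(-1/457931) = -1309*(-1/457931) = 1309/457931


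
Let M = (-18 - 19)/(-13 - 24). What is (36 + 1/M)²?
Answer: 1369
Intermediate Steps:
M = 1 (M = -37/(-37) = -37*(-1/37) = 1)
(36 + 1/M)² = (36 + 1/1)² = (36 + 1)² = 37² = 1369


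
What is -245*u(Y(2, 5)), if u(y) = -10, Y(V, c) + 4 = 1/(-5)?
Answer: 2450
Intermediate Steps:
Y(V, c) = -21/5 (Y(V, c) = -4 + 1/(-5) = -4 - 1/5 = -21/5)
-245*u(Y(2, 5)) = -245*(-10) = 2450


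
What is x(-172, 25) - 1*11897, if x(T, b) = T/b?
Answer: -297597/25 ≈ -11904.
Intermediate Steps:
x(-172, 25) - 1*11897 = -172/25 - 1*11897 = -172*1/25 - 11897 = -172/25 - 11897 = -297597/25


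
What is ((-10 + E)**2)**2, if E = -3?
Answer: 28561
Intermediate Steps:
((-10 + E)**2)**2 = ((-10 - 3)**2)**2 = ((-13)**2)**2 = 169**2 = 28561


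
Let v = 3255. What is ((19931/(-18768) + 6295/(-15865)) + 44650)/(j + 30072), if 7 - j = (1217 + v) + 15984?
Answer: 2658859207625/573057964272 ≈ 4.6398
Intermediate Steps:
j = -20449 (j = 7 - ((1217 + 3255) + 15984) = 7 - (4472 + 15984) = 7 - 1*20456 = 7 - 20456 = -20449)
((19931/(-18768) + 6295/(-15865)) + 44650)/(j + 30072) = ((19931/(-18768) + 6295/(-15865)) + 44650)/(-20449 + 30072) = ((19931*(-1/18768) + 6295*(-1/15865)) + 44650)/9623 = ((-19931/18768 - 1259/3173) + 44650)*(1/9623) = (-86869975/59550864 + 44650)*(1/9623) = (2658859207625/59550864)*(1/9623) = 2658859207625/573057964272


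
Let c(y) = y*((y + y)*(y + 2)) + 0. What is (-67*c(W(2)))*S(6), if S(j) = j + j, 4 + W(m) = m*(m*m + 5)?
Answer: -5042688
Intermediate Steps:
W(m) = -4 + m*(5 + m²) (W(m) = -4 + m*(m*m + 5) = -4 + m*(m² + 5) = -4 + m*(5 + m²))
S(j) = 2*j
c(y) = 2*y²*(2 + y) (c(y) = y*((2*y)*(2 + y)) + 0 = y*(2*y*(2 + y)) + 0 = 2*y²*(2 + y) + 0 = 2*y²*(2 + y))
(-67*c(W(2)))*S(6) = (-134*(-4 + 2³ + 5*2)²*(2 + (-4 + 2³ + 5*2)))*(2*6) = -134*(-4 + 8 + 10)²*(2 + (-4 + 8 + 10))*12 = -134*14²*(2 + 14)*12 = -134*196*16*12 = -67*6272*12 = -420224*12 = -5042688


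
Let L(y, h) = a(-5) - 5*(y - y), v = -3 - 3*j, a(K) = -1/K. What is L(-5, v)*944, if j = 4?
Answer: 944/5 ≈ 188.80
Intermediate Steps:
v = -15 (v = -3 - 3*4 = -3 - 12 = -15)
L(y, h) = ⅕ (L(y, h) = -1/(-5) - 5*(y - y) = -1*(-⅕) - 5*0 = ⅕ + 0 = ⅕)
L(-5, v)*944 = (⅕)*944 = 944/5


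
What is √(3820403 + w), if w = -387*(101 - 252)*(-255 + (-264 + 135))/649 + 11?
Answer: √1594598761822/649 ≈ 1945.7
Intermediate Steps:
w = -22432669/649 (w = -387*(-151*(-255 - 129))/649 + 11 = -387*(-151*(-384))/649 + 11 = -22439808/649 + 11 = -22432669/649 ≈ -34565.)
√(3820403 + w) = √(3820403 - 22432669/649) = √(2457008878/649) = √1594598761822/649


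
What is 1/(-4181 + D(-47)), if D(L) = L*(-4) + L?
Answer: -1/4040 ≈ -0.00024752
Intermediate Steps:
D(L) = -3*L (D(L) = -4*L + L = -3*L)
1/(-4181 + D(-47)) = 1/(-4181 - 3*(-47)) = 1/(-4181 + 141) = 1/(-4040) = -1/4040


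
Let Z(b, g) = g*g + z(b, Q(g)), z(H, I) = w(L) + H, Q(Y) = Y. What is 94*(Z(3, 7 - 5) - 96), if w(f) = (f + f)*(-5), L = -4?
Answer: -4606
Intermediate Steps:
w(f) = -10*f (w(f) = (2*f)*(-5) = -10*f)
z(H, I) = 40 + H (z(H, I) = -10*(-4) + H = 40 + H)
Z(b, g) = 40 + b + g² (Z(b, g) = g*g + (40 + b) = g² + (40 + b) = 40 + b + g²)
94*(Z(3, 7 - 5) - 96) = 94*((40 + 3 + (7 - 5)²) - 96) = 94*((40 + 3 + 2²) - 96) = 94*((40 + 3 + 4) - 96) = 94*(47 - 96) = 94*(-49) = -4606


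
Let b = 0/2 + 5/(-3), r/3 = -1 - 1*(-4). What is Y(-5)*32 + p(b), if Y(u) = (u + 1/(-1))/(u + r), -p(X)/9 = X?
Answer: -33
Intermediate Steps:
r = 9 (r = 3*(-1 - 1*(-4)) = 3*(-1 + 4) = 3*3 = 9)
b = -5/3 (b = 0*(½) + 5*(-⅓) = 0 - 5/3 = -5/3 ≈ -1.6667)
p(X) = -9*X
Y(u) = (-1 + u)/(9 + u) (Y(u) = (u + 1/(-1))/(u + 9) = (u - 1)/(9 + u) = (-1 + u)/(9 + u))
Y(-5)*32 + p(b) = ((-1 - 5)/(9 - 5))*32 - 9*(-5/3) = (-6/4)*32 + 15 = ((¼)*(-6))*32 + 15 = -3/2*32 + 15 = -48 + 15 = -33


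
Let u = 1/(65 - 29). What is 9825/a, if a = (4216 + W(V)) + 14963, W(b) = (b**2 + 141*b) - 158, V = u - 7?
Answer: 12733200/23440141 ≈ 0.54322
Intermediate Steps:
u = 1/36 ≈ 0.027778
V = -251/36 (V = 1/36 - 7 = -251/36 ≈ -6.9722)
W(b) = -158 + b**2 + 141*b
a = 23440141/1296 (a = (4216 + (-158 + (-251/36)**2 + 141*(-251/36))) + 14963 = (4216 + (-158 + 63001/1296 - 11797/12)) + 14963 = (4216 - 1415843/1296) + 14963 = 4048093/1296 + 14963 = 23440141/1296 ≈ 18087.)
9825/a = 9825/(23440141/1296) = 9825*(1296/23440141) = 12733200/23440141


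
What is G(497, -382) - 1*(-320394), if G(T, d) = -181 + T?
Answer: 320710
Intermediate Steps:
G(497, -382) - 1*(-320394) = (-181 + 497) - 1*(-320394) = 316 + 320394 = 320710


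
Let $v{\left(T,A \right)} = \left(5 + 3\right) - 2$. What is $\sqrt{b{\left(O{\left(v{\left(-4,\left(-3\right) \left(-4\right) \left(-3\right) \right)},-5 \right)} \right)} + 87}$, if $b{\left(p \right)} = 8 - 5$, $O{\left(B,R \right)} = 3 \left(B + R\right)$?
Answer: $3 \sqrt{10} \approx 9.4868$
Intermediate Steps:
$v{\left(T,A \right)} = 6$ ($v{\left(T,A \right)} = 8 - 2 = 6$)
$O{\left(B,R \right)} = 3 B + 3 R$
$b{\left(p \right)} = 3$ ($b{\left(p \right)} = 8 - 5 = 3$)
$\sqrt{b{\left(O{\left(v{\left(-4,\left(-3\right) \left(-4\right) \left(-3\right) \right)},-5 \right)} \right)} + 87} = \sqrt{3 + 87} = \sqrt{90} = 3 \sqrt{10}$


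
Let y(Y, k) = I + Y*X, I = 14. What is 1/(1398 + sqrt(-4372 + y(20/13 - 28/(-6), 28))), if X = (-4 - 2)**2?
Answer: 9087/12730501 - 25*I*sqrt(1118)/25461002 ≈ 0.0007138 - 3.2831e-5*I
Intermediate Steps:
X = 36 (X = (-6)**2 = 36)
y(Y, k) = 14 + 36*Y (y(Y, k) = 14 + Y*36 = 14 + 36*Y)
1/(1398 + sqrt(-4372 + y(20/13 - 28/(-6), 28))) = 1/(1398 + sqrt(-4372 + (14 + 36*(20/13 - 28/(-6))))) = 1/(1398 + sqrt(-4372 + (14 + 36*(20*(1/13) - 28*(-1/6))))) = 1/(1398 + sqrt(-4372 + (14 + 36*(20/13 + 14/3)))) = 1/(1398 + sqrt(-4372 + (14 + 36*(242/39)))) = 1/(1398 + sqrt(-4372 + (14 + 2904/13))) = 1/(1398 + sqrt(-4372 + 3086/13)) = 1/(1398 + sqrt(-53750/13)) = 1/(1398 + 25*I*sqrt(1118)/13)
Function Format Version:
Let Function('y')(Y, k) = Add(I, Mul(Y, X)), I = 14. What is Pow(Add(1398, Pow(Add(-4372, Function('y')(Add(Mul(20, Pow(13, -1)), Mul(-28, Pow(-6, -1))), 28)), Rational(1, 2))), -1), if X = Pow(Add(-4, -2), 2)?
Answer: Add(Rational(9087, 12730501), Mul(Rational(-25, 25461002), I, Pow(1118, Rational(1, 2)))) ≈ Add(0.00071380, Mul(-3.2831e-5, I))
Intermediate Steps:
X = 36 (X = Pow(-6, 2) = 36)
Function('y')(Y, k) = Add(14, Mul(36, Y)) (Function('y')(Y, k) = Add(14, Mul(Y, 36)) = Add(14, Mul(36, Y)))
Pow(Add(1398, Pow(Add(-4372, Function('y')(Add(Mul(20, Pow(13, -1)), Mul(-28, Pow(-6, -1))), 28)), Rational(1, 2))), -1) = Pow(Add(1398, Pow(Add(-4372, Add(14, Mul(36, Add(Mul(20, Pow(13, -1)), Mul(-28, Pow(-6, -1)))))), Rational(1, 2))), -1) = Pow(Add(1398, Pow(Add(-4372, Add(14, Mul(36, Add(Mul(20, Rational(1, 13)), Mul(-28, Rational(-1, 6)))))), Rational(1, 2))), -1) = Pow(Add(1398, Pow(Add(-4372, Add(14, Mul(36, Add(Rational(20, 13), Rational(14, 3))))), Rational(1, 2))), -1) = Pow(Add(1398, Pow(Add(-4372, Add(14, Mul(36, Rational(242, 39)))), Rational(1, 2))), -1) = Pow(Add(1398, Pow(Add(-4372, Add(14, Rational(2904, 13))), Rational(1, 2))), -1) = Pow(Add(1398, Pow(Add(-4372, Rational(3086, 13)), Rational(1, 2))), -1) = Pow(Add(1398, Pow(Rational(-53750, 13), Rational(1, 2))), -1) = Pow(Add(1398, Mul(Rational(25, 13), I, Pow(1118, Rational(1, 2)))), -1)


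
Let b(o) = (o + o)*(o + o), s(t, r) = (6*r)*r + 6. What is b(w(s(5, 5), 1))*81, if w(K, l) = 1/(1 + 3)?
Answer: 81/4 ≈ 20.250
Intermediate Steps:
s(t, r) = 6 + 6*r² (s(t, r) = 6*r² + 6 = 6 + 6*r²)
w(K, l) = ¼ (w(K, l) = 1/4 = ¼)
b(o) = 4*o² (b(o) = (2*o)*(2*o) = 4*o²)
b(w(s(5, 5), 1))*81 = (4*(¼)²)*81 = (4*(1/16))*81 = (¼)*81 = 81/4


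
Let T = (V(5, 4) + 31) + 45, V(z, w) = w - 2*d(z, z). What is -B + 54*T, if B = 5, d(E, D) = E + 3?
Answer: 3451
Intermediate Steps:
d(E, D) = 3 + E
V(z, w) = -6 + w - 2*z (V(z, w) = w - 2*(3 + z) = w + (-6 - 2*z) = -6 + w - 2*z)
T = 64 (T = ((-6 + 4 - 2*5) + 31) + 45 = ((-6 + 4 - 10) + 31) + 45 = (-12 + 31) + 45 = 19 + 45 = 64)
-B + 54*T = -1*5 + 54*64 = -5 + 3456 = 3451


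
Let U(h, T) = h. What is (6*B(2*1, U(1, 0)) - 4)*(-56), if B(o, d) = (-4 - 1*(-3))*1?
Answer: 560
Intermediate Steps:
B(o, d) = -1 (B(o, d) = (-4 + 3)*1 = -1*1 = -1)
(6*B(2*1, U(1, 0)) - 4)*(-56) = (6*(-1) - 4)*(-56) = (-6 - 4)*(-56) = -10*(-56) = 560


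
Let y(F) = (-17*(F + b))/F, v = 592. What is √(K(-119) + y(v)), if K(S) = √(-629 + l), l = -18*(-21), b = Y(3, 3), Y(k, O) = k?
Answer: √(-374255 + 21904*I*√251)/148 ≈ 1.7628 + 4.4937*I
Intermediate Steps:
b = 3
l = 378
K(S) = I*√251 (K(S) = √(-629 + 378) = √(-251) = I*√251)
y(F) = (-51 - 17*F)/F (y(F) = (-17*(F + 3))/F = (-17*(3 + F))/F = (-51 - 17*F)/F)
√(K(-119) + y(v)) = √(I*√251 + (-17 - 51/592)) = √(I*√251 - 10115/592) = √(-10115/592 + I*√251)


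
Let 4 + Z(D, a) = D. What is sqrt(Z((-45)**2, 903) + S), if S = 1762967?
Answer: 2*sqrt(441247) ≈ 1328.5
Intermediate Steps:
Z(D, a) = -4 + D
sqrt(Z((-45)**2, 903) + S) = sqrt((-4 + (-45)**2) + 1762967) = sqrt((-4 + 2025) + 1762967) = sqrt(2021 + 1762967) = sqrt(1764988) = 2*sqrt(441247)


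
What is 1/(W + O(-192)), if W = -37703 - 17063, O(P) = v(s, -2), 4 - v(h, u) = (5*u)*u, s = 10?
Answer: -1/54782 ≈ -1.8254e-5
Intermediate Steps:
v(h, u) = 4 - 5*u² (v(h, u) = 4 - 5*u*u = 4 - 5*u²)
O(P) = -16 (O(P) = 4 - 5*(-2)² = 4 - 5*4 = 4 - 20 = -16)
W = -54766
1/(W + O(-192)) = 1/(-54766 - 16) = 1/(-54782) = -1/54782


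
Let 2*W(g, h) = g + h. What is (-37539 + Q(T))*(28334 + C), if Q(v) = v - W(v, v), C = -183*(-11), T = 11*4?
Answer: -1139196033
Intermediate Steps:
W(g, h) = g/2 + h/2 (W(g, h) = (g + h)/2 = g/2 + h/2)
T = 44
C = 2013
Q(v) = 0 (Q(v) = v - (v/2 + v/2) = v - v = 0)
(-37539 + Q(T))*(28334 + C) = (-37539 + 0)*(28334 + 2013) = -37539*30347 = -1139196033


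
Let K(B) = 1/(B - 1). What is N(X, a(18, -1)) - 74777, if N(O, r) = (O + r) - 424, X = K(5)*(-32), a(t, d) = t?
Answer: -75191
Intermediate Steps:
K(B) = 1/(-1 + B)
X = -8 (X = -32/(-1 + 5) = -32/4 = (¼)*(-32) = -8)
N(O, r) = -424 + O + r
N(X, a(18, -1)) - 74777 = (-424 - 8 + 18) - 74777 = -414 - 74777 = -75191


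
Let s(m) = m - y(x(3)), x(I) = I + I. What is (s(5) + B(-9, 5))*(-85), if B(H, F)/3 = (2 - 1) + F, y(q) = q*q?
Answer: 1105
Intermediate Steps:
x(I) = 2*I
y(q) = q²
B(H, F) = 3 + 3*F (B(H, F) = 3*((2 - 1) + F) = 3*(1 + F) = 3 + 3*F)
s(m) = -36 + m (s(m) = m - (2*3)² = m - 1*6² = m - 1*36 = m - 36 = -36 + m)
(s(5) + B(-9, 5))*(-85) = ((-36 + 5) + (3 + 3*5))*(-85) = (-31 + (3 + 15))*(-85) = (-31 + 18)*(-85) = -13*(-85) = 1105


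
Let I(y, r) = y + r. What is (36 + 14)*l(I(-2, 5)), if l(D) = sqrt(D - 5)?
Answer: 50*I*sqrt(2) ≈ 70.711*I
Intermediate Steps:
I(y, r) = r + y
l(D) = sqrt(-5 + D)
(36 + 14)*l(I(-2, 5)) = (36 + 14)*sqrt(-5 + (5 - 2)) = 50*sqrt(-5 + 3) = 50*sqrt(-2) = 50*(I*sqrt(2)) = 50*I*sqrt(2)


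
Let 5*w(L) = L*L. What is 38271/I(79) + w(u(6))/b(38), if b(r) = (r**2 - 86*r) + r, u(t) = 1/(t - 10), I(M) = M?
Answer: 5468160401/11287520 ≈ 484.44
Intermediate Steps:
u(t) = 1/(-10 + t)
w(L) = L**2/5 (w(L) = (L*L)/5 = L**2/5)
b(r) = r**2 - 85*r
38271/I(79) + w(u(6))/b(38) = 38271/79 + ((1/(-10 + 6))**2/5)/((38*(-85 + 38))) = 38271*(1/79) + ((1/(-4))**2/5)/((38*(-47))) = 38271/79 + ((-1/4)**2/5)/(-1786) = 38271/79 + ((1/5)*(1/16))*(-1/1786) = 38271/79 + (1/80)*(-1/1786) = 38271/79 - 1/142880 = 5468160401/11287520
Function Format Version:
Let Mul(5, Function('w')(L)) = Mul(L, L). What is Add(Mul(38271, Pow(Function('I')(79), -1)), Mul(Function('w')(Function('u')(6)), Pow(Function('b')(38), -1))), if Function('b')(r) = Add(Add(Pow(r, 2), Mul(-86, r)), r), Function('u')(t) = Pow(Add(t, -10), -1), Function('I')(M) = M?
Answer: Rational(5468160401, 11287520) ≈ 484.44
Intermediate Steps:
Function('u')(t) = Pow(Add(-10, t), -1)
Function('w')(L) = Mul(Rational(1, 5), Pow(L, 2)) (Function('w')(L) = Mul(Rational(1, 5), Mul(L, L)) = Mul(Rational(1, 5), Pow(L, 2)))
Function('b')(r) = Add(Pow(r, 2), Mul(-85, r))
Add(Mul(38271, Pow(Function('I')(79), -1)), Mul(Function('w')(Function('u')(6)), Pow(Function('b')(38), -1))) = Add(Mul(38271, Pow(79, -1)), Mul(Mul(Rational(1, 5), Pow(Pow(Add(-10, 6), -1), 2)), Pow(Mul(38, Add(-85, 38)), -1))) = Add(Mul(38271, Rational(1, 79)), Mul(Mul(Rational(1, 5), Pow(Pow(-4, -1), 2)), Pow(Mul(38, -47), -1))) = Add(Rational(38271, 79), Mul(Mul(Rational(1, 5), Pow(Rational(-1, 4), 2)), Pow(-1786, -1))) = Add(Rational(38271, 79), Mul(Mul(Rational(1, 5), Rational(1, 16)), Rational(-1, 1786))) = Add(Rational(38271, 79), Mul(Rational(1, 80), Rational(-1, 1786))) = Add(Rational(38271, 79), Rational(-1, 142880)) = Rational(5468160401, 11287520)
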